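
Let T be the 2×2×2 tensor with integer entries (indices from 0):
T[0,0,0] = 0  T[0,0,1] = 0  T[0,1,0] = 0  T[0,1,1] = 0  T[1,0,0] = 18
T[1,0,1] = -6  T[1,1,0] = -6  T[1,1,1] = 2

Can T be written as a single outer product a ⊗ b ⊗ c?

The mode-1 fibre T[:,0,0] = [0, 18] gives a = [0, 1] (primitive direction); the mode-2 fibre T[1,:,0] = [18, -6] gives b = [3, -1]; then c[k] = T[1,0,k] / (a[1]·b[0]) = [18, -6] / 3 = [6, -2].
Expanding [0, 1] ⊗ [3, -1] ⊗ [6, -2] reproduces all 8 entries of T, so T = [0, 1] ⊗ [3, -1] ⊗ [6, -2] and rank(T) ≤ 1.
Equivalently every frontal slice T[:,:,k] is c[k] times the rank-1 matrix [0, 1] ⊗ [3, -1]. So T has rank 1 (it is nonzero).

Yes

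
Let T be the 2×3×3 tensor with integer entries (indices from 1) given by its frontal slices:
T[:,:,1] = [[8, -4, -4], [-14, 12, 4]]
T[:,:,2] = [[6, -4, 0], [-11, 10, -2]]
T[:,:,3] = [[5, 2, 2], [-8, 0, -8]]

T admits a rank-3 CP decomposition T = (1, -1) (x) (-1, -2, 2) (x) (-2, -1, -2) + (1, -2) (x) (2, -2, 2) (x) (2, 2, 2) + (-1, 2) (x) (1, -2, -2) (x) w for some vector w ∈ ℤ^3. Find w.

w = (-2, -1, 1)

Subtract the known terms from T to get the rank-1 residual R = (-1, 2) (x) (1, -2, -2) (x) w, so R[i,j,k] = a[i]·b[j]·w[k]. Pick indices with nonzero a[1]·b[1] = (-1)·(1) = -1. Only the fibre through (1,1,·) is needed: R[1,1,:] = T[1,1,:] − Σₗ aₗ[1]bₗ[1]cₗ = [8, 6, 5] − (1)·(-1)·(-2, -1, -2) − (1)·(2)·(2, 2, 2) = [2, 1, -1]. Then w[k] = R[1,1,k] / -1 for each k, giving w = [2, 1, -1] / -1 = (-2, -1, 1).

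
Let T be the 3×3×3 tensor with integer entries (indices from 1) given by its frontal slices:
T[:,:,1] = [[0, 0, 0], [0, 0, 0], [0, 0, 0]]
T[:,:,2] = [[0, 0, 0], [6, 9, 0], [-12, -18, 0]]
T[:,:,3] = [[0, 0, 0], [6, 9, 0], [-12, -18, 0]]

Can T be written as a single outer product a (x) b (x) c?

Yes

If T = a (x) b (x) c then every fibre of T is a multiple of the corresponding factor, so read the factors off the fibres through the nonzero entry T[2,1,2] = 6.
The mode-1 fibre T[:,1,2] = [0, 6, -12] gives a = (0, 1, -2) (primitive direction); the mode-2 fibre T[2,:,2] = [6, 9, 0] gives b = (2, 3, 0); then c[k] = T[2,1,k] / (a[2]·b[1]) = [0, 6, 6] / 2 = (0, 3, 3).
Expanding (0, 1, -2) (x) (2, 3, 0) (x) (0, 3, 3) reproduces all 27 entries of T, so T = (0, 1, -2) (x) (2, 3, 0) (x) (0, 3, 3) and rank(T) ≤ 1.
Equivalently every frontal slice T[:,:,k] is c[k] times the rank-1 matrix (0, 1, -2) (x) (2, 3, 0). So T has rank 1 (it is nonzero).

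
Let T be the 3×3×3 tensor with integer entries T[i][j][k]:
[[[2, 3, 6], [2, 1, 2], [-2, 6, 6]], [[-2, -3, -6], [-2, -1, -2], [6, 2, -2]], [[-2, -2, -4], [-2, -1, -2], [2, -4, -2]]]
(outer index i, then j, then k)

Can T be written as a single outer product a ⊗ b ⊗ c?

The mode-1 unfolding of T (rows indexed by i, columns by (j,k) = (0,0), (0,1), (0,2), (1,0), (1,1), (1,2), (2,0), (2,1), (2,2)) is [[2, 3, 6, 2, 1, 2, -2, 6, 6], [-2, -3, -6, -2, -1, -2, 6, 2, -2], [-2, -2, -4, -2, -1, -2, 2, -4, -2]].
There the 3×3 minor on rows i ∈ {0, 1, 2}, columns (j,k) ∈ {(0,0), (0,1), (2,0)} is det [[2, 3, -2], [-2, -3, 6], [-2, -2, 2]] = -8 ≠ 0, so this unfolding has rank ≥ 3; CP rank is at least every unfolding rank, so rank(T) ≥ 3.
In particular rank(T) ≥ 3 > 1, so T is not rank-1.

No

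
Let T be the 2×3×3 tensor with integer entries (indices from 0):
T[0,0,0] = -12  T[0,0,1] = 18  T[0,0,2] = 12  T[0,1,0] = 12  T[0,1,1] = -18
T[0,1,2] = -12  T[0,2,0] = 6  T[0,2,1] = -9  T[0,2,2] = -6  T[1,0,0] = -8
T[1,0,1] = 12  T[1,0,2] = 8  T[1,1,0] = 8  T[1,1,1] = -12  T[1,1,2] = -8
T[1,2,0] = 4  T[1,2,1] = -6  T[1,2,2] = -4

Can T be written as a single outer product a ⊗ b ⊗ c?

Yes

If T = a ⊗ b ⊗ c then every fibre of T is a multiple of the corresponding factor, so read the factors off the fibres through the nonzero entry T[0,0,0] = -12.
The mode-1 fibre T[:,0,0] = [-12, -8] gives a = [3, 2] (primitive direction); the mode-2 fibre T[0,:,0] = [-12, 12, 6] gives b = [2, -2, -1]; then c[k] = T[0,0,k] / (a[0]·b[0]) = [-12, 18, 12] / 6 = [-2, 3, 2].
Expanding [3, 2] ⊗ [2, -2, -1] ⊗ [-2, 3, 2] reproduces all 18 entries of T, so T = [3, 2] ⊗ [2, -2, -1] ⊗ [-2, 3, 2] and rank(T) ≤ 1.
Equivalently every frontal slice T[:,:,k] is c[k] times the rank-1 matrix [3, 2] ⊗ [2, -2, -1]. So T has rank 1 (it is nonzero).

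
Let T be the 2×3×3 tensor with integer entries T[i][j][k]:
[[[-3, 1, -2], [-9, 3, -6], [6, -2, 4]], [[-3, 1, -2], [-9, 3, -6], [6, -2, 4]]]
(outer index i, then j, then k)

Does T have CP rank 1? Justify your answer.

The mode-1 fibre T[:,0,0] = [-3, -3] gives a = [1, 1] (primitive direction); the mode-2 fibre T[0,:,0] = [-3, -9, 6] gives b = [1, 3, -2]; then c[k] = T[0,0,k] / (a[0]·b[0]) = [-3, 1, -2] / 1 = [-3, 1, -2].
Expanding [1, 1] ⊗ [1, 3, -2] ⊗ [-3, 1, -2] reproduces all 18 entries of T, so T = [1, 1] ⊗ [1, 3, -2] ⊗ [-3, 1, -2] and rank(T) ≤ 1.
Equivalently every frontal slice T[:,:,k] is c[k] times the rank-1 matrix [1, 1] ⊗ [1, 3, -2]. So T has rank 1 (it is nonzero).

Yes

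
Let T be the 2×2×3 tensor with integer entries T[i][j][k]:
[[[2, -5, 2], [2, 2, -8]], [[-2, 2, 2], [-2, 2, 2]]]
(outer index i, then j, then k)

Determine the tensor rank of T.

Lower bound: the mode-3 unfolding of T (rows indexed by k, columns by (i,j) = (0,0), (0,1), (1,0), (1,1)) is [[2, 2, -2, -2], [-5, 2, 2, 2], [2, -8, 2, 2]].
There the 3×3 minor on rows k ∈ {0, 1, 2}, columns (i,j) ∈ {(0,0), (0,1), (1,0)} is det [[2, 2, -2], [-5, 2, 2], [2, -8, 2]] = -4 ≠ 0, so this unfolding has rank ≥ 3; CP rank is at least every unfolding rank, so rank(T) ≥ 3. (Flattening ranks never certify an upper bound on CP rank; for that we must actually write T with 3 rank-1 terms.)
Upper bound: T is a sum of 3 rank-1 terms, T = [1, -1] ⊗ [1, 1] ⊗ [2, -2, -2] + [1, 0] ⊗ [1, -2] ⊗ [0, -1, 2] + [1, 0] ⊗ [1, -1] ⊗ [0, -2, 2] (one valid choice — decompositions are not unique — normalised so each a, b is primitive with positive first nonzero entry; check it by expanding all entries), so rank(T) ≤ 3.
These bounds meet, so rank(T) = 3.

3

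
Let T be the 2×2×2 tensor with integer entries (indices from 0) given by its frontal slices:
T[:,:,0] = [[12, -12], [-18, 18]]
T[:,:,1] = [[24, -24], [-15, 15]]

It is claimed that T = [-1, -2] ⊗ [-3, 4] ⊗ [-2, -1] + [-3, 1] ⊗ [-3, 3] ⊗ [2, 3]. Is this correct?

Reconstruct entry (0,1,0) from the claimed factors: Σₗ aₗ[0]bₗ[1]cₗ[0] = (-1)·(4)·(-2) + (-3)·(3)·(2) = -10, but T[0,1,0] = -12. The claim is false.

No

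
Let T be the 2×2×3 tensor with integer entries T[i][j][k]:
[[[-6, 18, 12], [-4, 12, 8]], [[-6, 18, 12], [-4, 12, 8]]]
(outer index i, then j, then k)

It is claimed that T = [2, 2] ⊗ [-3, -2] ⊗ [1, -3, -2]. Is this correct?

Reconstruct entrywise from the claimed factors. For example, T[0,0,1] = 18 and Σₗ aₗ[0]bₗ[0]cₗ[1] = (2)·(-3)·(-3) = 18; checking all 12 entries, every one matches. The claim holds.

Yes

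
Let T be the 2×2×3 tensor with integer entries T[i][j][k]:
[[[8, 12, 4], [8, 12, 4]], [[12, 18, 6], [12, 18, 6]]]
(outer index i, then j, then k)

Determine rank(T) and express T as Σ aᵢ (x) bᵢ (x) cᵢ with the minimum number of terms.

rank(T) = 1

Lower bound: T ≠ 0 (e.g. T[0,0,0] = 8), so rank(T) ≥ 1.
Upper bound: the mode-1 fibre T[:,0,0] = [8, 12] gives a = (2, 3) (primitive direction); the mode-2 fibre T[0,:,0] = [8, 8] gives b = (1, 1); then c[k] = T[0,0,k] / (a[0]·b[0]) = [8, 12, 4] / 2 = (4, 6, 2).
Expanding (2, 3) (x) (1, 1) (x) (4, 6, 2) reproduces all 12 entries of T, so T = (2, 3) (x) (1, 1) (x) (4, 6, 2) and rank(T) ≤ 1.
These bounds meet, so rank(T) = 1.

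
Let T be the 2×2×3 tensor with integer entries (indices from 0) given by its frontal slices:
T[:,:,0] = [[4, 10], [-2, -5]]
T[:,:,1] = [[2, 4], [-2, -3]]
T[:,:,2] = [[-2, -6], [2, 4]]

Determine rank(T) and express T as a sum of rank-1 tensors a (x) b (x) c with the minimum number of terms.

Lower bound: the mode-3 unfolding of T (rows indexed by k, columns by (i,j) = (0,0), (0,1), (1,0), (1,1)) is [[4, 10, -2, -5], [2, 4, -2, -3], [-2, -6, 2, 4]].
There the 3×3 minor on rows k ∈ {0, 1, 2}, columns (i,j) ∈ {(0,0), (0,1), (1,0)} is det [[4, 10, -2], [2, 4, -2], [-2, -6, 2]] = -8 ≠ 0, so this unfolding has rank ≥ 3; CP rank is at least every unfolding rank, so rank(T) ≥ 3. (Unfolding ranks only ever bound the CP rank from below — rank(T) can be strictly larger than all of them — so the matching upper bound has to come from an explicit 3-term decomposition.)
Upper bound: T is a sum of 3 rank-1 terms, T = (1, -1) (x) (1, 1) (x) (0, 2, -2) + (2, -1) (x) (0, 1) (x) (1, 1, -2) + (2, -1) (x) (1, 2) (x) (2, 0, 0) (written with every a and b primitive with positive leading entry and the scale carried by c; CP decompositions are not unique, and this one is verified by expanding entrywise), so rank(T) ≤ 3.
These bounds meet, so rank(T) = 3.

rank(T) = 3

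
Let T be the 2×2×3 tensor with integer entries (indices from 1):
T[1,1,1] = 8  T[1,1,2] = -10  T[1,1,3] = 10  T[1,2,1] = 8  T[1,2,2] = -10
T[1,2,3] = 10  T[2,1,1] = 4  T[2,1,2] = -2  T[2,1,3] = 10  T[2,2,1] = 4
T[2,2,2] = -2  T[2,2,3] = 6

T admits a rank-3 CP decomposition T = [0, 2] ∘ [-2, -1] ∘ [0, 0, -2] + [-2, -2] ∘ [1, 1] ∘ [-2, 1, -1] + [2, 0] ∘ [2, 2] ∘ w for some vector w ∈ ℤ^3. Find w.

w = [1, -2, 2]

Subtract the known terms from T to get the rank-1 residual R = [2, 0] ∘ [2, 2] ∘ w, so R[i,j,k] = a[i]·b[j]·w[k]. Pick indices with nonzero a[1]·b[1] = (2)·(2) = 4. Only the fibre through (1,1,·) is needed: R[1,1,:] = T[1,1,:] − Σₗ aₗ[1]bₗ[1]cₗ = [8, -10, 10] − (0)·(-2)·[0, 0, -2] − (-2)·(1)·[-2, 1, -1] = [4, -8, 8]. Then w[k] = R[1,1,k] / 4 for each k, giving w = [4, -8, 8] / 4 = [1, -2, 2].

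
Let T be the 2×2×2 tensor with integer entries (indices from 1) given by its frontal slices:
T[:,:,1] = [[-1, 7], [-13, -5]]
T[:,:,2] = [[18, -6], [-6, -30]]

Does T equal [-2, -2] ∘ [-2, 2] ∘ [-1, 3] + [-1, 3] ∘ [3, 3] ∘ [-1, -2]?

Yes

Reconstruct entrywise from the claimed factors. For example, T[1,2,1] = 7 and Σₗ aₗ[1]bₗ[2]cₗ[1] = (-2)·(2)·(-1) + (-1)·(3)·(-1) = 7; checking all 8 entries, every one matches. The claim holds.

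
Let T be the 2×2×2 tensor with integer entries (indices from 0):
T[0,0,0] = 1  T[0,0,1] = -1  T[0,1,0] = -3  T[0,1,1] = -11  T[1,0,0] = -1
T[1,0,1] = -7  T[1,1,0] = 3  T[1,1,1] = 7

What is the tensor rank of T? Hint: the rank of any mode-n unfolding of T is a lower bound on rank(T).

Lower bound: the mode-2 unfolding of T (rows indexed by j, columns by (i,k) = (0,0), (0,1), (1,0), (1,1)) is [[1, -1, -1, -7], [-3, -11, 3, 7]].
There the 2×2 minor on rows j ∈ {0, 1}, columns (i,k) ∈ {(0,0), (0,1)} is det [[1, -1], [-3, -11]] = -14 ≠ 0, so this unfolding has rank ≥ 2; CP rank is at least every unfolding rank, so rank(T) ≥ 2. (Unfolding ranks only ever bound the CP rank from below — rank(T) can be strictly larger than all of them — so the matching upper bound has to come from an explicit 2-term decomposition.)
Upper bound — finding two terms. Write S_k = T[:,:,k] for the frontal slices: S₀ = [[1, -3], [-1, 3]], S₁ = [[-1, -11], [-7, 7]].
If T = a₁ ⊗ b₁ ⊗ c₁ + a₂ ⊗ b₂ ⊗ c₂ then each S_k = c₁[k]·a₁b₁ᵀ + c₂[k]·a₂b₂ᵀ. S₀ and S₁ are linearly independent, so a₁b₁ᵀ and a₂b₂ᵀ must span the same plane of matrices: they are the rank-1 matrices of the form x·S₀ + y·S₁.
det(x·S₀ + y·S₁) is −28·xy − 84·y² = (-28)·(x + 3·y)(y), vanishing at (x:y) = (3:-1) and (1:0).
M₁ = 3·S₀ − S₁ = [[4, 2], [4, 2]] = 2·[1, 1][2, 1]ᵀ and M₂ = S₀ = [[1, -3], [-1, 3]] = [1, -1][1, -3]ᵀ, so take a₁ = [1, 1], b₁ = [2, 1], a₂ = [1, -1], b₂ = [1, -3].
Each slice is an integer combination of E₁ = a₁b₁ᵀ and E₂ = a₂b₂ᵀ: S₀ = E₂, S₁ = −2·E₁ + 3·E₂; reading off coefficients, c₁ = [0, -2] and c₂ = [1, 3].
Hence T = [1, 1] ⊗ [2, 1] ⊗ [0, -2] + [1, -1] ⊗ [1, -3] ⊗ [1, 3], so rank(T) ≤ 2.
These bounds meet, so rank(T) = 2.

2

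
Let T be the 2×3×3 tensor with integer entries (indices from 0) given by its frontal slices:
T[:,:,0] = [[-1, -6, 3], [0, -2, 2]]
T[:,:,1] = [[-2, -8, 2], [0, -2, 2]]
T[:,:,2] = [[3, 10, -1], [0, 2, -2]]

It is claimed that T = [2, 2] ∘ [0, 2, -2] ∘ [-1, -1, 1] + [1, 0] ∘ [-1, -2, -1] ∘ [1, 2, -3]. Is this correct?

No

Reconstruct entry (1,1,0) from the claimed factors: Σₗ aₗ[1]bₗ[1]cₗ[0] = (2)·(2)·(-1) + (0)·(-2)·(1) = -4, but T[1,1,0] = -2. The claim is false.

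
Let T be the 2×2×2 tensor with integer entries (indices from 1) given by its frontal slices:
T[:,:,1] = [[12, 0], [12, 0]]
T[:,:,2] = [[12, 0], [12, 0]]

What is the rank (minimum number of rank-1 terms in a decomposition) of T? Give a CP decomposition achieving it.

Lower bound: T ≠ 0 (e.g. T[1,1,1] = 12), so rank(T) ≥ 1.
Upper bound: if T = a ∘ b ∘ c then every fibre of T is a multiple of the corresponding factor, so read the factors off the fibres through the nonzero entry T[1,1,1] = 12.
The mode-1 fibre T[:,1,1] = [12, 12] gives a = (1, 1) (primitive direction); the mode-2 fibre T[1,:,1] = [12, 0] gives b = (1, 0); then c[k] = T[1,1,k] / (a[1]·b[1]) = [12, 12] / 1 = (12, 12).
Expanding (1, 1) ∘ (1, 0) ∘ (12, 12) reproduces all 8 entries of T, so T = (1, 1) ∘ (1, 0) ∘ (12, 12) and rank(T) ≤ 1.
These bounds meet, so rank(T) = 1.

rank(T) = 1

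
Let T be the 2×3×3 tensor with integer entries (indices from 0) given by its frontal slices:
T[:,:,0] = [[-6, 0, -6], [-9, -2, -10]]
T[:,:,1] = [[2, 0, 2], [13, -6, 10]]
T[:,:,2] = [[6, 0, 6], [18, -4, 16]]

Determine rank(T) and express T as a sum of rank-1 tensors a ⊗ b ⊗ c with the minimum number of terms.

rank(T) = 2

Lower bound: the mode-3 unfolding of T (rows indexed by k, columns by (i,j) = (0,0), (0,1), (0,2), (1,0), (1,1), (1,2)) is [[-6, 0, -6, -9, -2, -10], [2, 0, 2, 13, -6, 10], [6, 0, 6, 18, -4, 16]].
There the 2×2 minor on rows k ∈ {0, 1}, columns (i,j) ∈ {(0,0), (1,0)} is det [[-6, -9], [2, 13]] = -60 ≠ 0, so this unfolding has rank ≥ 2; CP rank is at least every unfolding rank, so rank(T) ≥ 2. (Unfolding ranks only ever bound the CP rank from below — rank(T) can be strictly larger than all of them — so the matching upper bound has to come from an explicit 2-term decomposition.)
Upper bound — finding two terms. Write S_k = T[:,:,k] for the frontal slices: S₀ = [[-6, 0, -6], [-9, -2, -10]], S₁ = [[2, 0, 2], [13, -6, 10]], S₂ = [[6, 0, 6], [18, -4, 16]].
If T = a₁ ⊗ b₁ ⊗ c₁ + a₂ ⊗ b₂ ⊗ c₂ then each S_k = c₁[k]·a₁b₁ᵀ + c₂[k]·a₂b₂ᵀ. S₀ and S₁ are linearly independent, so a₁b₁ᵀ and a₂b₂ᵀ must span the same plane of matrices: they are the rank-1 matrices of the form x·S₀ + y·S₁.
The 2×2 minor of x·S₀ + y·S₁ on rows {0,1}, columns {0,1} is 12·x² + 32·xy − 12·y² = 4·(x + 3·y)(3·x − y), vanishing at (x:y) = (3:-1) and (1:3).
M₁ = 3·S₀ − S₁ = [[-20, 0, -20], [-40, 0, -40]] = (-20)·(1, 2)(1, 0, 1)ᵀ and M₂ = S₀ + 3·S₁ = [[0, 0, 0], [30, -20, 20]] = 10·(0, 1)(3, -2, 2)ᵀ, so take a₁ = (1, 2), b₁ = (1, 0, 1), a₂ = (0, 1), b₂ = (3, -2, 2).
Each slice is an integer combination of E₁ = a₁b₁ᵀ and E₂ = a₂b₂ᵀ: S₀ = −6·E₁ + E₂, S₁ = 2·E₁ + 3·E₂, S₂ = 6·E₁ + 2·E₂; reading off coefficients, c₁ = (-6, 2, 6) and c₂ = (1, 3, 2).
Hence T = (1, 2) ⊗ (1, 0, 1) ⊗ (-6, 2, 6) + (0, 1) ⊗ (3, -2, 2) ⊗ (1, 3, 2), so rank(T) ≤ 2.
These bounds meet, so rank(T) = 2.
Check entry T[1,1,1] = -6: (2)·(0)·(2) + (1)·(-2)·(3) = -6.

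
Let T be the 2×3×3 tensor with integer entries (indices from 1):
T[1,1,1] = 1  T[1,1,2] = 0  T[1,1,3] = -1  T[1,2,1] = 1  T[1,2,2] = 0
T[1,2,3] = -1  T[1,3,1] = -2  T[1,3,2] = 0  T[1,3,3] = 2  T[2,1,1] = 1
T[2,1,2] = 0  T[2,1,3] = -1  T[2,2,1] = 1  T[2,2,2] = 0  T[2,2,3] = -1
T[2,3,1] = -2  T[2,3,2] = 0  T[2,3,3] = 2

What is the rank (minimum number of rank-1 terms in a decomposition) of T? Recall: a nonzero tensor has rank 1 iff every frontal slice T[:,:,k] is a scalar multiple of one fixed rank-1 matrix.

1

Lower bound: T ≠ 0 (e.g. T[1,1,1] = 1), so rank(T) ≥ 1.
Upper bound: the mode-1 fibre T[:,1,1] = [1, 1] gives a = [1, 1] (primitive direction); the mode-2 fibre T[1,:,1] = [1, 1, -2] gives b = [1, 1, -2]; then c[k] = T[1,1,k] / (a[1]·b[1]) = [1, 0, -1] / 1 = [1, 0, -1].
Expanding [1, 1] ⊗ [1, 1, -2] ⊗ [1, 0, -1] reproduces all 18 entries of T, so T = [1, 1] ⊗ [1, 1, -2] ⊗ [1, 0, -1] and rank(T) ≤ 1.
These bounds meet, so rank(T) = 1.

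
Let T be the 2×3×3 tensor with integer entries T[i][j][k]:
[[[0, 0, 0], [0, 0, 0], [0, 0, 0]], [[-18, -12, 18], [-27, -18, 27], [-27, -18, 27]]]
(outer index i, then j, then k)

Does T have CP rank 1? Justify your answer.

Yes

If T = a ⊗ b ⊗ c then every fibre of T is a multiple of the corresponding factor, so read the factors off the fibres through the nonzero entry T[1,0,0] = -18.
The mode-1 fibre T[:,0,0] = [0, -18] gives a = [0, 1] (primitive direction); the mode-2 fibre T[1,:,0] = [-18, -27, -27] gives b = [2, 3, 3]; then c[k] = T[1,0,k] / (a[1]·b[0]) = [-18, -12, 18] / 2 = [-9, -6, 9].
Expanding [0, 1] ⊗ [2, 3, 3] ⊗ [-9, -6, 9] reproduces all 18 entries of T, so T = [0, 1] ⊗ [2, 3, 3] ⊗ [-9, -6, 9] and rank(T) ≤ 1.
Equivalently every frontal slice T[:,:,k] is c[k] times the rank-1 matrix [0, 1] ⊗ [2, 3, 3]. So T has rank 1 (it is nonzero).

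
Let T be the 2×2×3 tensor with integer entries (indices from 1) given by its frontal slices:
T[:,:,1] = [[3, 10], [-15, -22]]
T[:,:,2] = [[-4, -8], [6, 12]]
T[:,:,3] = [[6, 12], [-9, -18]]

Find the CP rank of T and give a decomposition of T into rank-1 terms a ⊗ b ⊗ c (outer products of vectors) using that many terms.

rank(T) = 2

Lower bound: the mode-1 unfolding of T (rows indexed by i, columns by (j,k) = (1,1), (1,2), (1,3), (2,1), (2,2), (2,3)) is [[3, -4, 6, 10, -8, 12], [-15, 6, -9, -22, 12, -18]].
There the 2×2 minor on rows i ∈ {1, 2}, columns (j,k) ∈ {(1,1), (1,2)} is det [[3, -4], [-15, 6]] = -42 ≠ 0, so this unfolding has rank ≥ 2; CP rank is at least every unfolding rank, so rank(T) ≥ 2. (This is only a lower bound: in general the CP rank may exceed every unfolding rank, so we still need to exhibit 2 rank-1 terms summing to T.)
Upper bound — finding two terms. Write S_k = T[:,:,k] for the frontal slices: S₁ = [[3, 10], [-15, -22]], S₂ = [[-4, -8], [6, 12]], S₃ = [[6, 12], [-9, -18]].
If T = a₁ ⊗ b₁ ⊗ c₁ + a₂ ⊗ b₂ ⊗ c₂ then each S_k = c₁[k]·a₁b₁ᵀ + c₂[k]·a₂b₂ᵀ. S₁ and S₂ are linearly independent, so a₁b₁ᵀ and a₂b₂ᵀ must span the same plane of matrices: they are the rank-1 matrices of the form x·S₁ + y·S₂.
det(x·S₁ + y·S₂) is 84·x² − 56·xy = 28·(3·x − 2·y)(x), vanishing at (x:y) = (2:3) and (0:1).
M₁ = 2·S₁ + 3·S₂ = [[-6, -4], [-12, -8]] = (-2)·(1, 2)(3, 2)ᵀ and M₂ = S₂ = [[-4, -8], [6, 12]] = (-2)·(2, -3)(1, 2)ᵀ, so take a₁ = (1, 2), b₁ = (3, 2), a₂ = (2, -3), b₂ = (1, 2).
Each slice is an integer combination of E₁ = a₁b₁ᵀ and E₂ = a₂b₂ᵀ: S₁ = −E₁ + 3·E₂, S₂ = −2·E₂, S₃ = 3·E₂; reading off coefficients, c₁ = (-1, 0, 0) and c₂ = (3, -2, 3).
Hence T = (1, 2) ⊗ (3, 2) ⊗ (-1, 0, 0) + (2, -3) ⊗ (1, 2) ⊗ (3, -2, 3), so rank(T) ≤ 2.
These bounds meet, so rank(T) = 2.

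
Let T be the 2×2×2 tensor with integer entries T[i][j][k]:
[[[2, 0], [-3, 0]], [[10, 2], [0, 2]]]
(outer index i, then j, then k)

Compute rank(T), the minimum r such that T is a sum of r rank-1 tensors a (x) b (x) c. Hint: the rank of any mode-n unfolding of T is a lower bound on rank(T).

2

Lower bound: the mode-1 unfolding of T (rows indexed by i, columns by (j,k) = (0,0), (0,1), (1,0), (1,1)) is [[2, 0, -3, 0], [10, 2, 0, 2]].
There the 2×2 minor on rows i ∈ {0, 1}, columns (j,k) ∈ {(0,0), (0,1)} is det [[2, 0], [10, 2]] = 4 ≠ 0, so this unfolding has rank ≥ 2; CP rank is at least every unfolding rank, so rank(T) ≥ 2. (Flattening ranks never certify an upper bound on CP rank; for that we must actually write T with 2 rank-1 terms.)
Upper bound — finding two terms. Write S_k = T[:,:,k] for the frontal slices: S₀ = [[2, -3], [10, 0]], S₁ = [[0, 0], [2, 2]].
If T = a₁ (x) b₁ (x) c₁ + a₂ (x) b₂ (x) c₂ then each S_k = c₁[k]·a₁b₁ᵀ + c₂[k]·a₂b₂ᵀ. S₀ and S₁ are linearly independent, so a₁b₁ᵀ and a₂b₂ᵀ must span the same plane of matrices: they are the rank-1 matrices of the form x·S₀ + y·S₁.
det(x·S₀ + y·S₁) is 30·x² + 10·xy = 10·(3·x + y)(x), vanishing at (x:y) = (1:-3) and (0:1).
M₁ = S₀ − 3·S₁ = [[2, -3], [4, -6]] = (1, 2)(2, -3)ᵀ and M₂ = S₁ = [[0, 0], [2, 2]] = 2·(0, 1)(1, 1)ᵀ, so take a₁ = (1, 2), b₁ = (2, -3), a₂ = (0, 1), b₂ = (1, 1).
Each slice is an integer combination of E₁ = a₁b₁ᵀ and E₂ = a₂b₂ᵀ: S₀ = E₁ + 6·E₂, S₁ = 2·E₂; reading off coefficients, c₁ = (1, 0) and c₂ = (6, 2).
Hence T = (1, 2) (x) (2, -3) (x) (1, 0) + (0, 1) (x) (1, 1) (x) (6, 2), so rank(T) ≤ 2.
These bounds meet, so rank(T) = 2.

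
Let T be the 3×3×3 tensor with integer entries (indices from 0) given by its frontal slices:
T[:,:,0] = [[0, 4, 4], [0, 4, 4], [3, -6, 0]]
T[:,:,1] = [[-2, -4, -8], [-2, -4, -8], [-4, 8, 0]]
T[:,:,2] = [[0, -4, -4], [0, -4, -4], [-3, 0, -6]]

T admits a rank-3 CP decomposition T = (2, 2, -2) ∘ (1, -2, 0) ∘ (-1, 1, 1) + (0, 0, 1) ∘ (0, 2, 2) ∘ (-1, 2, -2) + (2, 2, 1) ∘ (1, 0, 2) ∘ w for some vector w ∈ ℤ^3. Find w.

Subtract the known terms from T to get the rank-1 residual R = (2, 2, 1) ∘ (1, 0, 2) ∘ w, so R[i,j,k] = a[i]·b[j]·w[k]. Pick indices with nonzero a[0]·b[0] = (2)·(1) = 2. Only the fibre through (0,0,·) is needed: R[0,0,:] = T[0,0,:] − Σₗ aₗ[0]bₗ[0]cₗ = [0, -2, 0] − (2)·(1)·(-1, 1, 1) − (0)·(0)·(-1, 2, -2) = [2, -4, -2]. Then w[k] = R[0,0,k] / 2 for each k, giving w = [2, -4, -2] / 2 = (1, -2, -1).

w = (1, -2, -1)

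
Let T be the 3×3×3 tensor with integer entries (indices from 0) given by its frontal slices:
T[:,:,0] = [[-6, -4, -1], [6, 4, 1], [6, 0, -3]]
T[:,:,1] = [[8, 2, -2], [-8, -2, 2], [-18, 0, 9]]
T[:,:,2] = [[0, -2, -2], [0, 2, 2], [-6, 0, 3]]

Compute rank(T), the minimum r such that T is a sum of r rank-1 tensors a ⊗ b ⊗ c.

2

Lower bound: the mode-2 unfolding of T (rows indexed by j, columns by (i,k) = (0,0), (0,1), (0,2), (1,0), (1,1), (1,2), (2,0), (2,1), (2,2)) is [[-6, 8, 0, 6, -8, 0, 6, -18, -6], [-4, 2, -2, 4, -2, 2, 0, 0, 0], [-1, -2, -2, 1, 2, 2, -3, 9, 3]].
There the 2×2 minor on rows j ∈ {0, 1}, columns (i,k) ∈ {(0,0), (0,1)} is det [[-6, 8], [-4, 2]] = 20 ≠ 0, so this unfolding has rank ≥ 2; CP rank is at least every unfolding rank, so rank(T) ≥ 2. (Unfolding ranks only ever bound the CP rank from below — rank(T) can be strictly larger than all of them — so the matching upper bound has to come from an explicit 2-term decomposition.)
Upper bound — finding two terms. Write S_k = T[:,:,k] for the frontal slices: S₀ = [[-6, -4, -1], [6, 4, 1], [6, 0, -3]], S₁ = [[8, 2, -2], [-8, -2, 2], [-18, 0, 9]], S₂ = [[0, -2, -2], [0, 2, 2], [-6, 0, 3]].
If T = a₁ ⊗ b₁ ⊗ c₁ + a₂ ⊗ b₂ ⊗ c₂ then each S_k = c₁[k]·a₁b₁ᵀ + c₂[k]·a₂b₂ᵀ. S₀ and S₁ are linearly independent, so a₁b₁ᵀ and a₂b₂ᵀ must span the same plane of matrices: they are the rank-1 matrices of the form x·S₀ + y·S₁.
The 2×2 minor of x·S₀ + y·S₁ on rows {0,2}, columns {0,1} is 24·x² − 84·xy + 36·y² = 12·(x − 3·y)(2·x − y), vanishing at (x:y) = (3:1) and (1:2).
M₁ = 3·S₀ + S₁ = [[-10, -10, -5], [10, 10, 5], [0, 0, 0]] = (-5)·[1, -1, 0][2, 2, 1]ᵀ and M₂ = S₀ + 2·S₁ = [[10, 0, -5], [-10, 0, 5], [-30, 0, 15]] = 5·[1, -1, -3][2, 0, -1]ᵀ, so take a₁ = [1, -1, 0], b₁ = [2, 2, 1], a₂ = [1, -1, -3], b₂ = [2, 0, -1].
Each slice is an integer combination of E₁ = a₁b₁ᵀ and E₂ = a₂b₂ᵀ: S₀ = −2·E₁ − E₂, S₁ = E₁ + 3·E₂, S₂ = −E₁ + E₂; reading off coefficients, c₁ = [-2, 1, -1] and c₂ = [-1, 3, 1].
Hence T = [1, -1, 0] ⊗ [2, 2, 1] ⊗ [-2, 1, -1] + [1, -1, -3] ⊗ [2, 0, -1] ⊗ [-1, 3, 1], so rank(T) ≤ 2.
These bounds meet, so rank(T) = 2.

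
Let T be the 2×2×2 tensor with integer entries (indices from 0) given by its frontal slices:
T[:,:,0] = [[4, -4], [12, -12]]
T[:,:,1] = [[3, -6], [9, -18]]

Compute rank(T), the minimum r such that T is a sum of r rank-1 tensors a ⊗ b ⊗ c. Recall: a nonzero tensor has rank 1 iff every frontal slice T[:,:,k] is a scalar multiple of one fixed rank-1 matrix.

2

Lower bound: the mode-2 unfolding of T (rows indexed by j, columns by (i,k) = (0,0), (0,1), (1,0), (1,1)) is [[4, 3, 12, 9], [-4, -6, -12, -18]].
There the 2×2 minor on rows j ∈ {0, 1}, columns (i,k) ∈ {(0,0), (0,1)} is det [[4, 3], [-4, -6]] = -12 ≠ 0, so this unfolding has rank ≥ 2; CP rank is at least every unfolding rank, so rank(T) ≥ 2. (Flattening ranks never certify an upper bound on CP rank; for that we must actually write T with 2 rank-1 terms.)
Upper bound — finding two terms. Every mode-1 slice of T is a multiple of one matrix: T[i,:,:] = a[i]·M with a = [1, 3] and M = [[4, 3], [-4, -6]] (rows indexed by j, columns by k). So it suffices to write M as a sum of two rank-1 matrices.
Splitting M by its rows (j = 0, 1), M = [1, 0][4, 3]ᵀ + [0, 1][-4, -6]ᵀ.
Hence T = [1, 3] ⊗ [1, 0] ⊗ [4, 3] + [1, 3] ⊗ [0, 1] ⊗ [-4, -6], so rank(T) ≤ 2.
These bounds meet, so rank(T) = 2.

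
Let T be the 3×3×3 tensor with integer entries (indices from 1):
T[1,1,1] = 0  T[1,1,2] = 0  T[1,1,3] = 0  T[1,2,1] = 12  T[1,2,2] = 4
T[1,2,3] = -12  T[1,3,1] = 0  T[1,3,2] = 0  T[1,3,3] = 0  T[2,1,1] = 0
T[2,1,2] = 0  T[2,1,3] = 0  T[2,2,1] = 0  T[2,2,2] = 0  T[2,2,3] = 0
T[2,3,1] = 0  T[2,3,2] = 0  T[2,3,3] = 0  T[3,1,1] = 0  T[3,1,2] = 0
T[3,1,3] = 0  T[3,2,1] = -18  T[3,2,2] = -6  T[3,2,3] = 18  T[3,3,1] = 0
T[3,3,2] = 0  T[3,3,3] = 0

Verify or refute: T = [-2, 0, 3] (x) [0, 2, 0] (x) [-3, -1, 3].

Reconstruct entrywise from the claimed factors. For example, T[3,3,1] = 0 and Σₗ aₗ[3]bₗ[3]cₗ[1] = (3)·(0)·(-3) = 0; checking all 27 entries, every one matches. The claim holds.

Yes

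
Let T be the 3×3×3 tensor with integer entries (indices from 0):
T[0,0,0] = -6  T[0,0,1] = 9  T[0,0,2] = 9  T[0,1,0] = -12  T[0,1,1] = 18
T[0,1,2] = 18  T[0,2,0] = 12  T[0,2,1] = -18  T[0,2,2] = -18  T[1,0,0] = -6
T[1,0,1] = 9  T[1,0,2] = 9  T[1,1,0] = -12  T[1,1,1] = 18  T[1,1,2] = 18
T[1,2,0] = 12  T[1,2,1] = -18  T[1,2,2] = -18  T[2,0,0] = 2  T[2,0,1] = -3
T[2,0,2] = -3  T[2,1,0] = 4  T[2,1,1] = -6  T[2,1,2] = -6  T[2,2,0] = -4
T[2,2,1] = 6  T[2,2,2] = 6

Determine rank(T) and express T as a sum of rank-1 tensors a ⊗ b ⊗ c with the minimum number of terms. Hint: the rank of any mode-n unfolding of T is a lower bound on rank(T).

Lower bound: T ≠ 0 (e.g. T[0,0,0] = -6), so rank(T) ≥ 1.
Upper bound: the mode-1 fibre T[:,0,0] = [-6, -6, 2] gives a = [3, 3, -1] (primitive direction); the mode-2 fibre T[0,:,0] = [-6, -12, 12] gives b = [1, 2, -2]; then c[k] = T[0,0,k] / (a[0]·b[0]) = [-6, 9, 9] / 3 = [-2, 3, 3].
Expanding [3, 3, -1] ⊗ [1, 2, -2] ⊗ [-2, 3, 3] reproduces all 27 entries of T, so T = [3, 3, -1] ⊗ [1, 2, -2] ⊗ [-2, 3, 3] and rank(T) ≤ 1.
These bounds meet, so rank(T) = 1.

rank(T) = 1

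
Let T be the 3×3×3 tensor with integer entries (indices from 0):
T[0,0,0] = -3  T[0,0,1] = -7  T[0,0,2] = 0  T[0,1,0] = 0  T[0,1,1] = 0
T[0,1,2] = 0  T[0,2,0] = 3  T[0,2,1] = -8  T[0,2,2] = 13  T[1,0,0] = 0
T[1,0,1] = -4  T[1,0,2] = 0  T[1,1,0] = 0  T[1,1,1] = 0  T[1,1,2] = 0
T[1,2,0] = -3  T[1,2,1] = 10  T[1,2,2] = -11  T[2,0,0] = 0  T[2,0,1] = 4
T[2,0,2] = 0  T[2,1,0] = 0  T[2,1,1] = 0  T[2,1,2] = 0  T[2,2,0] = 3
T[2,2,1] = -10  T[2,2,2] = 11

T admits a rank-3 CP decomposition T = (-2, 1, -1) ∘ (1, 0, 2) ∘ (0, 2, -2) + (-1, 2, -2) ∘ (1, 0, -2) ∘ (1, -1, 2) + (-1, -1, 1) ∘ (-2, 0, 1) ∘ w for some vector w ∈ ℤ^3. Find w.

w = (-1, -2, -1)

Subtract the known terms from T to get the rank-1 residual R = (-1, -1, 1) ∘ (-2, 0, 1) ∘ w, so R[i,j,k] = a[i]·b[j]·w[k]. Pick indices with nonzero a[0]·b[0] = (-1)·(-2) = 2. Only the fibre through (0,0,·) is needed: R[0,0,:] = T[0,0,:] − Σₗ aₗ[0]bₗ[0]cₗ = [-3, -7, 0] − (-2)·(1)·(0, 2, -2) − (-1)·(1)·(1, -1, 2) = [-2, -4, -2]. Then w[k] = R[0,0,k] / 2 for each k, giving w = [-2, -4, -2] / 2 = (-1, -2, -1).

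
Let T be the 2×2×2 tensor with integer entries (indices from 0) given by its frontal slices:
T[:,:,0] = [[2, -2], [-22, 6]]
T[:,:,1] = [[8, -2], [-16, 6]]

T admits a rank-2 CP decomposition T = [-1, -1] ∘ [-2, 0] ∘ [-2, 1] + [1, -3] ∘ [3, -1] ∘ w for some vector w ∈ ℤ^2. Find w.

Subtract the known terms from T to get the rank-1 residual R = [1, -3] ∘ [3, -1] ∘ w, so R[i,j,k] = a[i]·b[j]·w[k]. Pick indices with nonzero a[0]·b[0] = (1)·(3) = 3. Only the fibre through (0,0,·) is needed: R[0,0,:] = T[0,0,:] − Σₗ aₗ[0]bₗ[0]cₗ = [2, 8] − (-1)·(-2)·[-2, 1] = [6, 6]. Then w[k] = R[0,0,k] / 3 for each k, giving w = [6, 6] / 3 = [2, 2].

w = [2, 2]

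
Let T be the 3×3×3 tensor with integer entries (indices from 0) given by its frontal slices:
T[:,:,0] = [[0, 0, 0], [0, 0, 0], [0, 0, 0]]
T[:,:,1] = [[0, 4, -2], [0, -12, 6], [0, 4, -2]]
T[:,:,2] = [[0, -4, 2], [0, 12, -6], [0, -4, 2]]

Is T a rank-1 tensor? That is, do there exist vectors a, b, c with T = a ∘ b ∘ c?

The mode-1 fibre T[:,1,1] = [4, -12, 4] gives a = [1, -3, 1] (primitive direction); the mode-2 fibre T[0,:,1] = [0, 4, -2] gives b = [0, 2, -1]; then c[k] = T[0,1,k] / (a[0]·b[1]) = [0, 4, -4] / 2 = [0, 2, -2].
Expanding [1, -3, 1] ∘ [0, 2, -1] ∘ [0, 2, -2] reproduces all 27 entries of T, so T = [1, -3, 1] ∘ [0, 2, -1] ∘ [0, 2, -2] and rank(T) ≤ 1.
Equivalently every frontal slice T[:,:,k] is c[k] times the rank-1 matrix [1, -3, 1] ∘ [0, 2, -1]. So T has rank 1 (it is nonzero).

Yes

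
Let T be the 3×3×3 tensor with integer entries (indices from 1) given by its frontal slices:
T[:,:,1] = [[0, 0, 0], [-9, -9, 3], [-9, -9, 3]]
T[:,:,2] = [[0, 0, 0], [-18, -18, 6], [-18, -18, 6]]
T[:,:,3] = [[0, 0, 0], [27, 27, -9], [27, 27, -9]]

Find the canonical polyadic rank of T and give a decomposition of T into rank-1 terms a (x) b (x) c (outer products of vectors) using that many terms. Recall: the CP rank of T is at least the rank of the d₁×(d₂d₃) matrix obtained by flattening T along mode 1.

rank(T) = 1

Lower bound: T ≠ 0 (e.g. T[2,1,1] = -9), so rank(T) ≥ 1.
Upper bound: if T = a (x) b (x) c then every fibre of T is a multiple of the corresponding factor, so read the factors off the fibres through the nonzero entry T[2,1,1] = -9.
The mode-1 fibre T[:,1,1] = [0, -9, -9] gives a = [0, 1, 1] (primitive direction); the mode-2 fibre T[2,:,1] = [-9, -9, 3] gives b = [3, 3, -1]; then c[k] = T[2,1,k] / (a[2]·b[1]) = [-9, -18, 27] / 3 = [-3, -6, 9].
Expanding [0, 1, 1] (x) [3, 3, -1] (x) [-3, -6, 9] reproduces all 27 entries of T, so T = [0, 1, 1] (x) [3, 3, -1] (x) [-3, -6, 9] and rank(T) ≤ 1.
These bounds meet, so rank(T) = 1.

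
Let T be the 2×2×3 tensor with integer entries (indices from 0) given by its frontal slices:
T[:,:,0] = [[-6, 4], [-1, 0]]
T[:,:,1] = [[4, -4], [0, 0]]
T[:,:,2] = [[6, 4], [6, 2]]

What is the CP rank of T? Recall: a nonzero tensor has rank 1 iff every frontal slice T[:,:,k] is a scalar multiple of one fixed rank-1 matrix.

Lower bound: in the mode-3 unfolding of T (rows indexed by k, columns by (i,j)) the 3×3 minor on rows k ∈ {0, 1, 2}, columns (i,j) ∈ {(0,0), (0,1), (1,0)} is det [[-6, 4, -1], [4, -4, 0], [6, 4, 6]] = 8 ≠ 0, so that unfolding has rank ≥ 3 and hence rank(T) ≥ 3 (CP rank is at least every unfolding rank, though it can be larger).
Upper bound: T is a sum of 3 rank-1 terms, T = [1, 0] ⊗ [1, -1] ⊗ [-4, 4, -2] + [1, 1] ⊗ [2, 1] ⊗ [0, 0, 2] + [2, 1] ⊗ [1, 0] ⊗ [-1, 0, 2] (written with every a and b primitive with positive leading entry and the scale carried by c; CP decompositions are not unique, and this one is verified by expanding entrywise), so rank(T) ≤ 3.
These bounds meet, so rank(T) = 3.

3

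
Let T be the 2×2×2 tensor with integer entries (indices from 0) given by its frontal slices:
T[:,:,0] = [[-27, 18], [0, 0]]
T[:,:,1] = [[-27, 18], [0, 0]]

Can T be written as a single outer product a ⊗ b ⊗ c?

Yes

If T = a ⊗ b ⊗ c then every fibre of T is a multiple of the corresponding factor, so read the factors off the fibres through the nonzero entry T[0,0,0] = -27.
The mode-1 fibre T[:,0,0] = [-27, 0] gives a = (1, 0) (primitive direction); the mode-2 fibre T[0,:,0] = [-27, 18] gives b = (3, -2); then c[k] = T[0,0,k] / (a[0]·b[0]) = [-27, -27] / 3 = (-9, -9).
Expanding (1, 0) ⊗ (3, -2) ⊗ (-9, -9) reproduces all 8 entries of T, so T = (1, 0) ⊗ (3, -2) ⊗ (-9, -9) and rank(T) ≤ 1.
Equivalently every frontal slice T[:,:,k] is c[k] times the rank-1 matrix (1, 0) ⊗ (3, -2). So T has rank 1 (it is nonzero).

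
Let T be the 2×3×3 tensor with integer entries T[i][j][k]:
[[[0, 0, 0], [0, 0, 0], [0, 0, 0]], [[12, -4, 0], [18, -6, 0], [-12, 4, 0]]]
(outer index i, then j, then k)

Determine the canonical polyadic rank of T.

1

Lower bound: T ≠ 0 (e.g. T[1,0,0] = 12), so rank(T) ≥ 1.
Upper bound: if T = a (x) b (x) c then every fibre of T is a multiple of the corresponding factor, so read the factors off the fibres through the nonzero entry T[1,0,0] = 12.
The mode-1 fibre T[:,0,0] = [0, 12] gives a = [0, 1] (primitive direction); the mode-2 fibre T[1,:,0] = [12, 18, -12] gives b = [2, 3, -2]; then c[k] = T[1,0,k] / (a[1]·b[0]) = [12, -4, 0] / 2 = [6, -2, 0].
Expanding [0, 1] (x) [2, 3, -2] (x) [6, -2, 0] reproduces all 18 entries of T, so T = [0, 1] (x) [2, 3, -2] (x) [6, -2, 0] and rank(T) ≤ 1.
These bounds meet, so rank(T) = 1.
Check entry T[1,0,0] = 12: (1)·(2)·(6) = 12.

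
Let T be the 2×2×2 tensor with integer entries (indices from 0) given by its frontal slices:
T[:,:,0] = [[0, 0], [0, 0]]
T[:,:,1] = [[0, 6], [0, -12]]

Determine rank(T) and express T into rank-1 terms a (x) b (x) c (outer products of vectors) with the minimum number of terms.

rank(T) = 1

Lower bound: T ≠ 0 (e.g. T[0,1,1] = 6), so rank(T) ≥ 1.
Upper bound: if T = a (x) b (x) c then every fibre of T is a multiple of the corresponding factor, so read the factors off the fibres through the nonzero entry T[0,1,1] = 6.
The mode-1 fibre T[:,1,1] = [6, -12] gives a = [1, -2] (primitive direction); the mode-2 fibre T[0,:,1] = [0, 6] gives b = [0, 1]; then c[k] = T[0,1,k] / (a[0]·b[1]) = [0, 6] / 1 = [0, 6].
Expanding [1, -2] (x) [0, 1] (x) [0, 6] reproduces all 8 entries of T, so T = [1, -2] (x) [0, 1] (x) [0, 6] and rank(T) ≤ 1.
These bounds meet, so rank(T) = 1.
Check entry T[1,1,1] = -12: (-2)·(1)·(6) = -12.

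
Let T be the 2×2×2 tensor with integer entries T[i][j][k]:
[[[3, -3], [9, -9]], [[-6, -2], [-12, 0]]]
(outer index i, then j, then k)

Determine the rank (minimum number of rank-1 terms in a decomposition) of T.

Lower bound: the mode-2 unfolding of T (rows indexed by j, columns by (i,k) = (0,0), (0,1), (1,0), (1,1)) is [[3, -3, -6, -2], [9, -9, -12, 0]].
There the 2×2 minor on rows j ∈ {0, 1}, columns (i,k) ∈ {(0,0), (1,0)} is det [[3, -6], [9, -12]] = 18 ≠ 0, so this unfolding has rank ≥ 2; CP rank is at least every unfolding rank, so rank(T) ≥ 2. (Unfolding ranks only ever bound the CP rank from below — rank(T) can be strictly larger than all of them — so the matching upper bound has to come from an explicit 2-term decomposition.)
Upper bound — finding two terms. Write S_k = T[:,:,k] for the frontal slices: S₀ = [[3, 9], [-6, -12]], S₁ = [[-3, -9], [-2, 0]].
If T = a₁ ⊗ b₁ ⊗ c₁ + a₂ ⊗ b₂ ⊗ c₂ then each S_k = c₁[k]·a₁b₁ᵀ + c₂[k]·a₂b₂ᵀ. S₀ and S₁ are linearly independent, so a₁b₁ᵀ and a₂b₂ᵀ must span the same plane of matrices: they are the rank-1 matrices of the form x·S₀ + y·S₁.
det(x·S₀ + y·S₁) is 18·x² − 18·y² = 18·(x − y)(x + y), vanishing at (x:y) = (1:1) and (1:-1).
M₁ = S₀ + S₁ = [[0, 0], [-8, -12]] = (-4)·[0, 1][2, 3]ᵀ and M₂ = S₀ − S₁ = [[6, 18], [-4, -12]] = 2·[3, -2][1, 3]ᵀ, so take a₁ = [0, 1], b₁ = [2, 3], a₂ = [3, -2], b₂ = [1, 3].
Each slice is an integer combination of E₁ = a₁b₁ᵀ and E₂ = a₂b₂ᵀ: S₀ = −2·E₁ + E₂, S₁ = −2·E₁ − E₂; reading off coefficients, c₁ = [-2, -2] and c₂ = [1, -1].
Hence T = [0, 1] ⊗ [2, 3] ⊗ [-2, -2] + [3, -2] ⊗ [1, 3] ⊗ [1, -1], so rank(T) ≤ 2.
These bounds meet, so rank(T) = 2.

2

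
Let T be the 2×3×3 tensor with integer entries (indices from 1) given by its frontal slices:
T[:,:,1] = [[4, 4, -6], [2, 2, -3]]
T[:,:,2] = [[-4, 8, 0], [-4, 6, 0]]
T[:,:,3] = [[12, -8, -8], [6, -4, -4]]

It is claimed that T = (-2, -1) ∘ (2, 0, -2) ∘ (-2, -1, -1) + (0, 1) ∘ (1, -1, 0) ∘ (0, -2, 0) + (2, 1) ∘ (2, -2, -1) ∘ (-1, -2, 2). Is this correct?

Reconstruct entrywise from the claimed factors. For example, T[1,3,3] = -8 and Σₗ aₗ[1]bₗ[3]cₗ[3] = (-2)·(-2)·(-1) + (0)·(0)·(0) + (2)·(-1)·(2) = -8; checking all 18 entries, every one matches. The claim holds.

Yes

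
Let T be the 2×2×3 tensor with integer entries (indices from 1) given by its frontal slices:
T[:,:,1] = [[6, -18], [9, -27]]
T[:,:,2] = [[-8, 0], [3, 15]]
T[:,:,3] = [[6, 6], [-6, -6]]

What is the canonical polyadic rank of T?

2

Lower bound: the mode-2 unfolding of T (rows indexed by j, columns by (i,k) = (1,1), (1,2), (1,3), (2,1), (2,2), (2,3)) is [[6, -8, 6, 9, 3, -6], [-18, 0, 6, -27, 15, -6]].
There the 2×2 minor on rows j ∈ {1, 2}, columns (i,k) ∈ {(1,1), (1,2)} is det [[6, -8], [-18, 0]] = -144 ≠ 0, so this unfolding has rank ≥ 2; CP rank is at least every unfolding rank, so rank(T) ≥ 2. (Flattening ranks never certify an upper bound on CP rank; for that we must actually write T with 2 rank-1 terms.)
Upper bound — finding two terms. Write S_k = T[:,:,k] for the frontal slices: S₁ = [[6, -18], [9, -27]], S₂ = [[-8, 0], [3, 15]], S₃ = [[6, 6], [-6, -6]].
If T = a₁ ⊗ b₁ ⊗ c₁ + a₂ ⊗ b₂ ⊗ c₂ then each S_k = c₁[k]·a₁b₁ᵀ + c₂[k]·a₂b₂ᵀ. S₁ and S₂ are linearly independent, so a₁b₁ᵀ and a₂b₂ᵀ must span the same plane of matrices: they are the rank-1 matrices of the form x·S₁ + y·S₂.
det(x·S₁ + y·S₂) is 360·xy − 120·y² = 120·(3·x − y)(y), vanishing at (x:y) = (1:3) and (1:0).
M₁ = S₁ + 3·S₂ = [[-18, -18], [18, 18]] = (-18)·[1, -1][1, 1]ᵀ and M₂ = S₁ = [[6, -18], [9, -27]] = 3·[2, 3][1, -3]ᵀ, so take a₁ = [1, -1], b₁ = [1, 1], a₂ = [2, 3], b₂ = [1, -3].
Each slice is an integer combination of E₁ = a₁b₁ᵀ and E₂ = a₂b₂ᵀ: S₁ = 3·E₂, S₂ = −6·E₁ − E₂, S₃ = 6·E₁; reading off coefficients, c₁ = [0, -6, 6] and c₂ = [3, -1, 0].
Hence T = [1, -1] ⊗ [1, 1] ⊗ [0, -6, 6] + [2, 3] ⊗ [1, -3] ⊗ [3, -1, 0], so rank(T) ≤ 2.
These bounds meet, so rank(T) = 2.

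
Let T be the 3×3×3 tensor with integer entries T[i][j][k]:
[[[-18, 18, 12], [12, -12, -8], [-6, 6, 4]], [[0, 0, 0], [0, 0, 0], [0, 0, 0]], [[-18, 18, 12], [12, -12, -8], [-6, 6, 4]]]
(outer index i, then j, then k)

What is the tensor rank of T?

1

Lower bound: T ≠ 0 (e.g. T[0,0,0] = -18), so rank(T) ≥ 1.
Upper bound: if T = a ⊗ b ⊗ c then every fibre of T is a multiple of the corresponding factor, so read the factors off the fibres through the nonzero entry T[0,0,0] = -18.
The mode-1 fibre T[:,0,0] = [-18, 0, -18] gives a = [1, 0, 1] (primitive direction); the mode-2 fibre T[0,:,0] = [-18, 12, -6] gives b = [3, -2, 1]; then c[k] = T[0,0,k] / (a[0]·b[0]) = [-18, 18, 12] / 3 = [-6, 6, 4].
Expanding [1, 0, 1] ⊗ [3, -2, 1] ⊗ [-6, 6, 4] reproduces all 27 entries of T, so T = [1, 0, 1] ⊗ [3, -2, 1] ⊗ [-6, 6, 4] and rank(T) ≤ 1.
These bounds meet, so rank(T) = 1.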